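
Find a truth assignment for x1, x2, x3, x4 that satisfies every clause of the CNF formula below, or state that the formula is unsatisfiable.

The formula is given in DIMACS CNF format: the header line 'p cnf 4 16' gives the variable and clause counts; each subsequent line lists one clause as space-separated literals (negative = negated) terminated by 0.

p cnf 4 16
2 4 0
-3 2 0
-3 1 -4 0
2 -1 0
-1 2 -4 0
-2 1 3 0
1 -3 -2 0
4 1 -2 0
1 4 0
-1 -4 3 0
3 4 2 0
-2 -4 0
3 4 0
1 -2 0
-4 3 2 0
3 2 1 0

Case x2 = True:
(¬x4) alone gives x4 = False.
(x1) alone gives x1 = True.
(x3) alone gives x3 = True.
All clauses are satisfied.

x1=True, x2=True, x3=True, x4=False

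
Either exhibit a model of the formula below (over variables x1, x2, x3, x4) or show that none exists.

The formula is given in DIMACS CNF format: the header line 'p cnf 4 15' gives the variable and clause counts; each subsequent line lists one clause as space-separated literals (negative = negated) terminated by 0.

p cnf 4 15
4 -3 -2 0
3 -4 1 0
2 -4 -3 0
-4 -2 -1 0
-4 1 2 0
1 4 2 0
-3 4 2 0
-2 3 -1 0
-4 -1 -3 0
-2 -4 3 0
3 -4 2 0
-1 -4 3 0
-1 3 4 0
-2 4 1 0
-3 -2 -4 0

Case x4 = True:
Case x3 = True:
From the singleton clause (x2), x2 = True.
Now (¬x2) is unsatisfied and unit — conflict.
Undo x3 and try x3 = False.
From the singleton clause (x1), x1 = True.
Now (¬x1) is unsatisfied and unit — conflict.
Both values of x3 lead to a conflict.
Undo x4 and try x4 = False.
Case x3 = False:
From the singleton clause (¬x1), x1 = False.
From the singleton clause (x2), x2 = True.
Now (¬x2) is unsatisfied and unit — conflict.
Undo x3 and try x3 = True.
From the singleton clause (¬x2), x2 = False.
Now (x2) is unsatisfied and unit — conflict.
Both values of x3 lead to a conflict.
Both values of x4 lead to a conflict.

UNSATISFIABLE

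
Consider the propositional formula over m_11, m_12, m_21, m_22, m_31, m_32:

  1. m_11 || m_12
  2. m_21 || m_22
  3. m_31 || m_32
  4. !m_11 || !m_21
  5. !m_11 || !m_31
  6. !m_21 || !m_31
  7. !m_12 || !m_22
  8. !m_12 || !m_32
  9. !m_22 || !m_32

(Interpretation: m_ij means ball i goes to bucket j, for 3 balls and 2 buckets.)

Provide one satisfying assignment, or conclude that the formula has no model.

UNSATISFIABLE

Case m_11 = true:
From the singleton clause (!m_21), m_21 = false.
From the singleton clause (m_22), m_22 = true.
From the singleton clause (!m_31), m_31 = false.
From the singleton clause (m_32), m_32 = true.
That conflicts with the unit clause (!m_32).
Backtrack on m_11: now try m_11 = false.
From the singleton clause (m_12), m_12 = true.
From the singleton clause (!m_22), m_22 = false.
From the singleton clause (m_21), m_21 = true.
From the singleton clause (!m_31), m_31 = false.
From the singleton clause (m_32), m_32 = true.
That conflicts with the unit clause (!m_32).
Neither m_11 = true nor m_11 = false works.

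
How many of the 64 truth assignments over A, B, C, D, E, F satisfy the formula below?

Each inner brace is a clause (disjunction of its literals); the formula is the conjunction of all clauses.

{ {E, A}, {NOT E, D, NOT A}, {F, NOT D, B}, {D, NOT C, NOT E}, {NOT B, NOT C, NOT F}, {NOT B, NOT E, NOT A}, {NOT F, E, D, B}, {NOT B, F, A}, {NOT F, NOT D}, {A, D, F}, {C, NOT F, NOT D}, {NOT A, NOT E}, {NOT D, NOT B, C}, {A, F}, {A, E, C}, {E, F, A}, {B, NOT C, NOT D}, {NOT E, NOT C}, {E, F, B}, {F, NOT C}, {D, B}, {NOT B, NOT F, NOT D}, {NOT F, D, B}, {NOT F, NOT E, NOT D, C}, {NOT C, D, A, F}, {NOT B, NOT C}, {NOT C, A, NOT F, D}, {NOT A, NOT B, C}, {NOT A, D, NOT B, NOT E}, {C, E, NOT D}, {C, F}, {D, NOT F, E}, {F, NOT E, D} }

There are 2^6 = 64 truth assignments over (A, B, C, D, E, F).
Split on B. With B = true, the clauses containing B are satisfied and NOT B drops from the rest; 1 of the 2^5 = 32 assignments to the other variables satisfy what remains.
With B = false, by the same count on the reduced clause set, 0 assignments work.
Total: 1 + 0 = 1.

1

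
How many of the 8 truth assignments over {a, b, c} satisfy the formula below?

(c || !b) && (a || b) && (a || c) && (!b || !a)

3

There are 2^3 = 8 truth assignments over (a, b, c).
Check each against the 4 clauses (columns in the order a, b, c):
  F F F  ✗ fails (a || b)
  F F T  ✗ fails (a || b)
  F T F  ✗ fails (c || !b)
  F T T  ✓ satisfies all
  T F F  ✓ satisfies all
  T F T  ✓ satisfies all
  T T F  ✗ fails (c || !b)
  T T T  ✗ fails (!b || !a)
3 of the 8 rows are models.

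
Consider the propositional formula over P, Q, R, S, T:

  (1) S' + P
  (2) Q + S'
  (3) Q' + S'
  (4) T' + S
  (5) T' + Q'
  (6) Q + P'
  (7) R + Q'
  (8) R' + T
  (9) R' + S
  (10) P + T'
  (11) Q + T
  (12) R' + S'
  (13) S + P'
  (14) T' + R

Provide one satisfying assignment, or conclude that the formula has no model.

Case S = 0:
From the singleton clause (T'), T = 0.
From the singleton clause (R'), R = 0.
From the singleton clause (Q'), Q = 0.
That conflicts with the unit clause (Q).
That branch fails; take S = 1 instead.
From the singleton clause (P), P = 1.
From the singleton clause (Q), Q = 1.
That conflicts with the unit clause (Q').
Both values of S lead to a conflict.

UNSATISFIABLE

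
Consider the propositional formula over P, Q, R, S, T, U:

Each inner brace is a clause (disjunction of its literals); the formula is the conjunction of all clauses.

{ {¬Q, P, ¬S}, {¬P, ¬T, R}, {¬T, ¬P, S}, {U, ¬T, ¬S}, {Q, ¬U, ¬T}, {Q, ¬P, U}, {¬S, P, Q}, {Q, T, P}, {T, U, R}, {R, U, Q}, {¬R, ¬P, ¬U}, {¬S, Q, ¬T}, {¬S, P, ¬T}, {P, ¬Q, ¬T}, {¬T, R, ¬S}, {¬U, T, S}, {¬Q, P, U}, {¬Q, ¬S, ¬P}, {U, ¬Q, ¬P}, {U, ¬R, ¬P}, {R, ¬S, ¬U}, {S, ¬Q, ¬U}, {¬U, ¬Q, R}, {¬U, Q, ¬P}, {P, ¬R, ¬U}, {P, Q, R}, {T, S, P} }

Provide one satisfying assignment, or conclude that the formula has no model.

Suppose Q = False.
Suppose U = False.
From the singleton clause (¬P), P = False.
From the singleton clause (¬S), S = False.
From the singleton clause (T), T = True.
From the singleton clause (R), R = True.
All clauses are satisfied.

P=False; Q=False; R=True; S=False; T=True; U=False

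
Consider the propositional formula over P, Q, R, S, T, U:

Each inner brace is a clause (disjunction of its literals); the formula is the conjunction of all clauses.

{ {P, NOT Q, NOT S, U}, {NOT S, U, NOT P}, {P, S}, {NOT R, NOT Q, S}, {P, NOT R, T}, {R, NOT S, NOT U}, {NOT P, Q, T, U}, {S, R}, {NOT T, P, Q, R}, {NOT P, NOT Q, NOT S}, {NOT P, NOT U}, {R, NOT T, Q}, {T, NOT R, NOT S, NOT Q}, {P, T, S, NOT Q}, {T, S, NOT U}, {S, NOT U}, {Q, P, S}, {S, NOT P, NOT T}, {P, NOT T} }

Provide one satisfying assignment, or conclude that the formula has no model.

P ↦ false,  Q ↦ false,  R ↦ false,  S ↦ true,  T ↦ false,  U ↦ false

Try P = false.
From the singleton clause (S), S = true.
From the singleton clause (NOT T), T = false.
From the singleton clause (NOT R), R = false.
From the singleton clause (NOT U), U = false.
From the singleton clause (NOT Q), Q = false.
Every clause now holds.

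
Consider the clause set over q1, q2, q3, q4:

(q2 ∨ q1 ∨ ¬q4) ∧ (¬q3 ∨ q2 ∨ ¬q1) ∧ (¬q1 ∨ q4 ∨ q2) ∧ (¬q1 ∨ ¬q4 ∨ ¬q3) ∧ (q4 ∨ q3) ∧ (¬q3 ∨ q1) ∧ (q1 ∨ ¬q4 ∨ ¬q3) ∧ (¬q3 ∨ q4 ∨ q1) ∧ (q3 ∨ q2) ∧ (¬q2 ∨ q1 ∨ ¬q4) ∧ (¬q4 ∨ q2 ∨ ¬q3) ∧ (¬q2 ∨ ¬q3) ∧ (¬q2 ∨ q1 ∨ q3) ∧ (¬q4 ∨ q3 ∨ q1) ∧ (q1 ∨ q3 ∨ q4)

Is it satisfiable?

Branch on q4: set q4 = True.
Branch on q2: set q2 = True.
(q1) alone gives q1 = True.
(¬q3) alone gives q3 = False.
All clauses are satisfied.
A satisfying assignment: q1=True,  q2=True,  q3=False,  q4=True.

Yes, satisfiable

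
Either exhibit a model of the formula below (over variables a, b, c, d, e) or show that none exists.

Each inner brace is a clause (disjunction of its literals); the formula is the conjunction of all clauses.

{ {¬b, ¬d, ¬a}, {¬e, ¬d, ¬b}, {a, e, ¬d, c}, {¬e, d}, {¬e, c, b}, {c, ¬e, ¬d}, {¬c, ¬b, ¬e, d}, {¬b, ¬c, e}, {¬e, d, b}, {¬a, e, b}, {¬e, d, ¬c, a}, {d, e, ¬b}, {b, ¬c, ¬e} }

a=False,  b=False,  c=True,  d=True,  e=False

Branch on e: set e = False.
Branch on b: set b = False.
Unit clause (¬a) forces a = False.
Branch on d: set d = True.
Unit clause (c) forces c = True.
Every clause now holds.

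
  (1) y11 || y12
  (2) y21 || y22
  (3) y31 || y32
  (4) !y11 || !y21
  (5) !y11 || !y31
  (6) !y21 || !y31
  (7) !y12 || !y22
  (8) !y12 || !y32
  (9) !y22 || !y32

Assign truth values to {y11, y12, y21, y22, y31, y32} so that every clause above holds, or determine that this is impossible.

UNSATISFIABLE

Branch on y11: set y11 = true.
Unit clause (!y21) forces y21 = false.
Unit clause (y22) forces y22 = true.
Unit clause (!y31) forces y31 = false.
Unit clause (y32) forces y32 = true.
But (!y32) is also a unit clause — contradiction.
So y11 must be the other value — set y11 = false.
Unit clause (y12) forces y12 = true.
Unit clause (!y22) forces y22 = false.
Unit clause (y21) forces y21 = true.
Unit clause (!y31) forces y31 = false.
Unit clause (y32) forces y32 = true.
But (!y32) is also a unit clause — contradiction.
Either choice for y11 ends in contradiction.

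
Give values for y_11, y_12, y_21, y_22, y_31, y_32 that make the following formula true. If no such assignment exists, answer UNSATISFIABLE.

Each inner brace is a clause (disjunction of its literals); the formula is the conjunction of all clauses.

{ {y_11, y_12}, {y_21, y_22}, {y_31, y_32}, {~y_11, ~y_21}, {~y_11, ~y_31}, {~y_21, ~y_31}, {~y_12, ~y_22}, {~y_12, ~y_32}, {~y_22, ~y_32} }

Try y_11 = 1.
(~y_21) alone gives y_21 = 0.
(y_22) alone gives y_22 = 1.
(~y_31) alone gives y_31 = 0.
(y_32) alone gives y_32 = 1.
That conflicts with the unit clause (~y_32).
So y_11 must be the other value — set y_11 = 0.
(y_12) alone gives y_12 = 1.
(~y_22) alone gives y_22 = 0.
(y_21) alone gives y_21 = 1.
(~y_31) alone gives y_31 = 0.
(y_32) alone gives y_32 = 1.
That conflicts with the unit clause (~y_32).
Either choice for y_11 ends in contradiction.

UNSATISFIABLE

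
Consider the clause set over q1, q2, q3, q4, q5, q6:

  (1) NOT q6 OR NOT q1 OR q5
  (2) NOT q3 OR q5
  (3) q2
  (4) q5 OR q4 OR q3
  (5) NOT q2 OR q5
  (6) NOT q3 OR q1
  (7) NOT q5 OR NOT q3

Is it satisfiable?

Unit clause (q2) forces q2 = true.
Unit clause (q5) forces q5 = true.
Unit clause (NOT q3) forces q3 = false.
No clause remains; q1, q4, q6 are free.
A satisfying assignment: q1=false,  q2=true,  q3=false,  q4=true,  q5=true,  q6=false.

Yes, satisfiable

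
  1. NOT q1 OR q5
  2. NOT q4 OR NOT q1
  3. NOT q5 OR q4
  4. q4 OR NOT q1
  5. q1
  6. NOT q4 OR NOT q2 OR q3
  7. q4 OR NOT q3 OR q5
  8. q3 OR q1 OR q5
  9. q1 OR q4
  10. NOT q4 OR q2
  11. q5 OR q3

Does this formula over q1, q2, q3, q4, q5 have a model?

Unsatisfiable

The clause (q1) is unit, so q1 = true.
The clause (q5) is unit, so q5 = true.
The clause (NOT q4) is unit, so q4 = false.
But (q4) is also a unit clause — contradiction.
No assignment satisfies every clause.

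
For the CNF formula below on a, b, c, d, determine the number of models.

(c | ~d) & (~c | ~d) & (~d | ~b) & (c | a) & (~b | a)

There are 2^4 = 16 truth assignments over (a, b, c, d).
Check each against the 5 clauses (columns in the order a, b, c, d):
  F F F F  ✗ fails (c | a)
  F F F T  ✗ fails (c | ~d)
  F F T F  ✓ satisfies all
  F F T T  ✗ fails (~c | ~d)
  F T F F  ✗ fails (c | a)
  F T F T  ✗ fails (c | ~d)
  F T T F  ✗ fails (~b | a)
  F T T T  ✗ fails (~c | ~d)
  T F F F  ✓ satisfies all
  T F F T  ✗ fails (c | ~d)
  T F T F  ✓ satisfies all
  T F T T  ✗ fails (~c | ~d)
  T T F F  ✓ satisfies all
  T T F T  ✗ fails (c | ~d)
  T T T F  ✓ satisfies all
  T T T T  ✗ fails (~c | ~d)
5 of the 16 rows are models.

5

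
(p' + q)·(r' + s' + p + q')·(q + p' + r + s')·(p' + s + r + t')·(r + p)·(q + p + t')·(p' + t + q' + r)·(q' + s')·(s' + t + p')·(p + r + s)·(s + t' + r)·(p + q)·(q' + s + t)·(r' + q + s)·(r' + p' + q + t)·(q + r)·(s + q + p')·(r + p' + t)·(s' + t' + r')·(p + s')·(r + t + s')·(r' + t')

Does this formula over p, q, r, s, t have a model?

Branch on p: set p = 0.
From the singleton clause (r), r = 1.
From the singleton clause (q), q = 1.
From the singleton clause (s'), s = 0.
From the singleton clause (t), t = 1.
But (t') is also a unit clause — contradiction.
Backtrack on p: now try p = 1.
From the singleton clause (q), q = 1.
From the singleton clause (s'), s = 0.
From the singleton clause (t), t = 1.
From the singleton clause (r), r = 1.
But (r') is also a unit clause — contradiction.
Either choice for p ends in contradiction.
No assignment satisfies every clause.

Unsatisfiable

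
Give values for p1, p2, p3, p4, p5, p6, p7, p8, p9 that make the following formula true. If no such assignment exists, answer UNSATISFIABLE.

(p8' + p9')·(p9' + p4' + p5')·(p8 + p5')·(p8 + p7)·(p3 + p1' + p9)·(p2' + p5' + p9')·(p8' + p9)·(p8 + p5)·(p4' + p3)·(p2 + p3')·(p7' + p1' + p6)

Branch on p8: set p8 = 0.
Unit clause (p5') forces p5 = 0.
But (p5) is also a unit clause — contradiction.
That branch fails; take p8 = 1 instead.
Unit clause (p9') forces p9 = 0.
But (p9) is also a unit clause — contradiction.
Neither p8 = 1 nor p8 = 0 works.

UNSATISFIABLE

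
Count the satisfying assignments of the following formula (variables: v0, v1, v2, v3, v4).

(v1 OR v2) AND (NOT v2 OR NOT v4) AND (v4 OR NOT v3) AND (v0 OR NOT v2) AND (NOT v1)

There are 2^5 = 32 truth assignments over (v0, v1, v2, v3, v4).
Split on v0. With v0 = true, the clauses containing v0 are satisfied and NOT v0 drops from the rest; 1 of the 2^4 = 16 assignments to the other variables satisfy what remains.
With v0 = false, by the same count on the reduced clause set, 0 assignments work.
(One model: v0=T, v1=F, v2=T, v3=F, v4=F.)
Total: 1 + 0 = 1.

1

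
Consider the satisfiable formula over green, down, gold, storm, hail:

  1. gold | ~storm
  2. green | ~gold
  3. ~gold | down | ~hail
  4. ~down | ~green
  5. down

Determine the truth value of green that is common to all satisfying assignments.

False

Suppose green = 1.
Unit clause (~down) forces down = 0.
That conflicts with the unit clause (down).
So every satisfying assignment has green = False.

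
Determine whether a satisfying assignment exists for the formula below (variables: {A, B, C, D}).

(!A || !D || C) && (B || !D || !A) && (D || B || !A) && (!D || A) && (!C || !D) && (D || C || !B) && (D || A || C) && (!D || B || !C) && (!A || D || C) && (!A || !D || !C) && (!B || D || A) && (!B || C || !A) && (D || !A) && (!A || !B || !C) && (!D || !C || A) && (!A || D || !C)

Yes

Branch on D: set D = false.
(!A) alone gives A = false.
(C) alone gives C = true.
(!B) alone gives B = false.
All clauses are satisfied.
A satisfying assignment: A ↦ false, B ↦ false, C ↦ true, D ↦ false.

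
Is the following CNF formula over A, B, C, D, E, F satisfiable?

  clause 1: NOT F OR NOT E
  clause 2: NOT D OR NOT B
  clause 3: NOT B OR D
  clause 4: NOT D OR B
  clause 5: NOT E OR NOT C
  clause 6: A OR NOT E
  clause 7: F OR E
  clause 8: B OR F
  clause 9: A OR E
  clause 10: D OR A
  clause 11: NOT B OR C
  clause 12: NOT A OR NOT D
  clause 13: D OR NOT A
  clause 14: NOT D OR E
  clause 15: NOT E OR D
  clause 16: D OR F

Branch on F: set F = false.
From the singleton clause (E), E = true.
From the singleton clause (NOT C), C = false.
From the singleton clause (A), A = true.
From the singleton clause (B), B = true.
But (NOT B) is also a unit clause — contradiction.
Backtrack on F: now try F = true.
From the singleton clause (NOT E), E = false.
From the singleton clause (A), A = true.
From the singleton clause (NOT D), D = false.
But (D) is also a unit clause — contradiction.
Either choice for F ends in contradiction.
No assignment satisfies every clause.

No, unsatisfiable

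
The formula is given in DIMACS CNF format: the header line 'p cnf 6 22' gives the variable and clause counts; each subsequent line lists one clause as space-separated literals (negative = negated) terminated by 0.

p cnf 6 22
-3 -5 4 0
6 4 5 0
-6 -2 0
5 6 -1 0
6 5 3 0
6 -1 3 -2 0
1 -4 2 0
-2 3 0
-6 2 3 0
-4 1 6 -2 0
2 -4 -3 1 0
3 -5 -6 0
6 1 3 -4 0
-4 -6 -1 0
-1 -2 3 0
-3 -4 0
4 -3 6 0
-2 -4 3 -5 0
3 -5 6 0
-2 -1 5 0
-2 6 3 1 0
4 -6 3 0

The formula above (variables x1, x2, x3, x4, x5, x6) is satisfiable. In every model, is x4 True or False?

False

Suppose x4 = True.
From the singleton clause (¬x3), x3 = False.
From the singleton clause (¬x2), x2 = False.
From the singleton clause (x1), x1 = True.
From the singleton clause (¬x6), x6 = False.
From the singleton clause (x5), x5 = True.
That conflicts with the unit clause (¬x5).
So every satisfying assignment has x4 = False.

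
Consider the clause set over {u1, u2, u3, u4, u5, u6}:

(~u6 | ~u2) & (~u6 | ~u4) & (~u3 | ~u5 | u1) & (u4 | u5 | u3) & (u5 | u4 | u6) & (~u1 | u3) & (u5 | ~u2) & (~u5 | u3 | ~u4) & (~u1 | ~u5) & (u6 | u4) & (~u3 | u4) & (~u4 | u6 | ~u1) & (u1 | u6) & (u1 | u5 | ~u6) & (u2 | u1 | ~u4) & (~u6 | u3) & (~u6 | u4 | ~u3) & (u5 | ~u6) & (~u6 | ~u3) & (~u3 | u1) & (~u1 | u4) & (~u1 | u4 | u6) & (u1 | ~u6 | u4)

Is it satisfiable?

Case u6 = 0:
(u4) alone gives u4 = 1.
(~u1) alone gives u1 = 0.
That conflicts with the unit clause (u1).
Undo u6 and try u6 = 1.
(~u2) alone gives u2 = 0.
(~u4) alone gives u4 = 0.
(~u3) alone gives u3 = 0.
That conflicts with the unit clause (u3).
Either choice for u6 ends in contradiction.
No assignment satisfies every clause.

No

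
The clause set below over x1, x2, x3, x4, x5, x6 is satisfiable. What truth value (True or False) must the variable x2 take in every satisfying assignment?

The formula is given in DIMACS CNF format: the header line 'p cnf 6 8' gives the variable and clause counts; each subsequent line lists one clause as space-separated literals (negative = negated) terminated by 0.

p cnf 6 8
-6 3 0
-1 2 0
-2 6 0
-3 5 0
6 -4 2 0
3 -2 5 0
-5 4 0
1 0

True

Suppose x2 = False.
(¬x1) alone gives x1 = False.
But (x1) is also a unit clause — contradiction.
So every satisfying assignment has x2 = True.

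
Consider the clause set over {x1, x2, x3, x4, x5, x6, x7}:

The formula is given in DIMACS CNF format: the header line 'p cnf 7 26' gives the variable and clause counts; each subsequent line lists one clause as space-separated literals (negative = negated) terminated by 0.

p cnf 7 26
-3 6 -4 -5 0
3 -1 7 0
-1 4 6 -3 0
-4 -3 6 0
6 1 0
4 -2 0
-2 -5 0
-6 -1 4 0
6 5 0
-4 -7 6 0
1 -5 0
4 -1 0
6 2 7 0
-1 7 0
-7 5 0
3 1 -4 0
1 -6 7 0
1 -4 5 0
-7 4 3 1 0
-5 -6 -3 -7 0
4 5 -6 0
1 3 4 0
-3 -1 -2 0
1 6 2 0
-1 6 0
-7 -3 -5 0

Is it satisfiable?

Yes, satisfiable

Try x6 = True.
Try x4 = True.
Try x2 = False.
Try x1 = True.
From the singleton clause (x7), x7 = True.
From the singleton clause (x5), x5 = True.
From the singleton clause (¬x3), x3 = False.
Every clause now holds.
A satisfying assignment: x1=True; x2=False; x3=False; x4=True; x5=True; x6=True; x7=True.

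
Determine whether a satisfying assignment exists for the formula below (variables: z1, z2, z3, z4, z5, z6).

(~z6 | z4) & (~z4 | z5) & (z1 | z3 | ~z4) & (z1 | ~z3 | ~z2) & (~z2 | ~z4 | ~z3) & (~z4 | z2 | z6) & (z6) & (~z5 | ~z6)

No, unsatisfiable

From the singleton clause (z6), z6 = 1.
From the singleton clause (z4), z4 = 1.
From the singleton clause (z5), z5 = 1.
Now (~z5) is unsatisfied and unit — conflict.
No assignment satisfies every clause.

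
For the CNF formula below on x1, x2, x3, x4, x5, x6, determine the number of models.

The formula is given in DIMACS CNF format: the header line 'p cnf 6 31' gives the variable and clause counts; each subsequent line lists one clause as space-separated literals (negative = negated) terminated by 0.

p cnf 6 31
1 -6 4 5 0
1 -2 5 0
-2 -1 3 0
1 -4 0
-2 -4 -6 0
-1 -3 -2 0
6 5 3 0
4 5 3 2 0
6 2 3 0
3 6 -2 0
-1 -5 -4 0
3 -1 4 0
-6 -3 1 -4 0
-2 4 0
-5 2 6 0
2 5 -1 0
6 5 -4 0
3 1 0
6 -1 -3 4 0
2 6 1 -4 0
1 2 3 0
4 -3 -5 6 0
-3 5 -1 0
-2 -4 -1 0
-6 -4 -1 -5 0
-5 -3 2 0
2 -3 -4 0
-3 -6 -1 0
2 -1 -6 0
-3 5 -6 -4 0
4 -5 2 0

There are 2^6 = 64 truth assignments over (x1, x2, x3, x4, x5, x6).
Split on x2. With x2 = True, the clauses containing x2 are satisfied and ¬x2 drops from the rest; 0 of the 2^5 = 32 assignments to the other variables satisfy what remains.
With x2 = False, by the same count on the reduced clause set, 1 assignment works.
Total: 0 + 1 = 1.

1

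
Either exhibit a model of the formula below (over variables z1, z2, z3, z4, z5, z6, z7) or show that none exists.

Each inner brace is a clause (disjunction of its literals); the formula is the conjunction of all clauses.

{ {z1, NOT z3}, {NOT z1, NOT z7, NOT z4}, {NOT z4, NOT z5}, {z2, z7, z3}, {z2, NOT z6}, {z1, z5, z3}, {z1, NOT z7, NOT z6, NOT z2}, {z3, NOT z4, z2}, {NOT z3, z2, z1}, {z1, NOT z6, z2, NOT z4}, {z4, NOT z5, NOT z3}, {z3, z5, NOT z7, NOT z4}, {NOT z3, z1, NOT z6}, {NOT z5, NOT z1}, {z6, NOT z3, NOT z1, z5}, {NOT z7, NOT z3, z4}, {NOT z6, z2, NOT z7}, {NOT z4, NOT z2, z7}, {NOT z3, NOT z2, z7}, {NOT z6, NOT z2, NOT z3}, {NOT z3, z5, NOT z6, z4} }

Try z1 = true.
The clause (NOT z5) is unit, so z5 = false.
Try z7 = false.
Try z2 = true.
The clause (NOT z4) is unit, so z4 = false.
The clause (NOT z3) is unit, so z3 = false.
Every clause is now satisfied; z6 is unconstrained.

z1: true, z2: true, z3: false, z4: false, z5: false, z6: false, z7: false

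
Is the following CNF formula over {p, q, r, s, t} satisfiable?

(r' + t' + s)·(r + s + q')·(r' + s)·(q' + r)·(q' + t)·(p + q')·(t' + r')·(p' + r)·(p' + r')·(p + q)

Case r = 0:
The clause (q') is unit, so q = 0.
The clause (p') is unit, so p = 0.
That conflicts with the unit clause (p).
Undo r and try r = 1.
The clause (s) is unit, so s = 1.
The clause (t') is unit, so t = 0.
The clause (q') is unit, so q = 0.
The clause (p') is unit, so p = 0.
That conflicts with the unit clause (p).
Either choice for r ends in contradiction.
No assignment satisfies every clause.

Unsatisfiable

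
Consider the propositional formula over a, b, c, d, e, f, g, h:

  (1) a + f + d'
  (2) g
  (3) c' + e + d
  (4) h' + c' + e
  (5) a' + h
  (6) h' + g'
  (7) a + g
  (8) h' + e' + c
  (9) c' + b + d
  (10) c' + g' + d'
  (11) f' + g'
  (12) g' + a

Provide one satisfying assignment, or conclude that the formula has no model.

Unit clause (g) forces g = 1.
Unit clause (h') forces h = 0.
Unit clause (a') forces a = 0.
But (a) is also a unit clause — contradiction.

UNSATISFIABLE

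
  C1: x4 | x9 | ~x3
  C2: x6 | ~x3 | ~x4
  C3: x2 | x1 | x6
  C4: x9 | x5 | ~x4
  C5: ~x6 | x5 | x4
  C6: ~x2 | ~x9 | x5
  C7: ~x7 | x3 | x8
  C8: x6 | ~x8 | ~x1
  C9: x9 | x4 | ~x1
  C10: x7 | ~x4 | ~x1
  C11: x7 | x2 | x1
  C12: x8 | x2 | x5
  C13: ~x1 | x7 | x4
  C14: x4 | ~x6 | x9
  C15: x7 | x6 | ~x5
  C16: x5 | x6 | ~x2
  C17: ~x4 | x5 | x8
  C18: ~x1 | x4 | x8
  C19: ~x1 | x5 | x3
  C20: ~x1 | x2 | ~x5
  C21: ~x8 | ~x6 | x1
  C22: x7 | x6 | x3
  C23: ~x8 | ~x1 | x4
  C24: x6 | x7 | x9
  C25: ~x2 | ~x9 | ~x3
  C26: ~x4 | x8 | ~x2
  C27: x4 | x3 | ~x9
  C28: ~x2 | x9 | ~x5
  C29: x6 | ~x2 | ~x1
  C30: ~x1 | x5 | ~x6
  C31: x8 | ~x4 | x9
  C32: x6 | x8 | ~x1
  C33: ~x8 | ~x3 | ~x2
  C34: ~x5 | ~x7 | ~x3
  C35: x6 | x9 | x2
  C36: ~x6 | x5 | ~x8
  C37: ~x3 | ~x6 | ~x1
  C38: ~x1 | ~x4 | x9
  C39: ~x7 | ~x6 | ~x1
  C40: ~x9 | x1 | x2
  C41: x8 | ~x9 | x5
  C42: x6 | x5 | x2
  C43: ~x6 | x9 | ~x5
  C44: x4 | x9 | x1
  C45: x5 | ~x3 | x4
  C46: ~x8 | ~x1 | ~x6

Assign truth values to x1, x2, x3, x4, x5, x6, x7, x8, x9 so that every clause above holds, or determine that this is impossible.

x1=0,  x2=1,  x3=0,  x4=1,  x5=1,  x6=0,  x7=1,  x8=1,  x9=1

Case x4 = 1:
Case x6 = 0:
From the singleton clause (~x3), x3 = 0.
From the singleton clause (x7), x7 = 1.
From the singleton clause (x8), x8 = 1.
From the singleton clause (~x1), x1 = 0.
From the singleton clause (x2), x2 = 1.
From the singleton clause (x5), x5 = 1.
From the singleton clause (x9), x9 = 1.
This assignment satisfies each clause.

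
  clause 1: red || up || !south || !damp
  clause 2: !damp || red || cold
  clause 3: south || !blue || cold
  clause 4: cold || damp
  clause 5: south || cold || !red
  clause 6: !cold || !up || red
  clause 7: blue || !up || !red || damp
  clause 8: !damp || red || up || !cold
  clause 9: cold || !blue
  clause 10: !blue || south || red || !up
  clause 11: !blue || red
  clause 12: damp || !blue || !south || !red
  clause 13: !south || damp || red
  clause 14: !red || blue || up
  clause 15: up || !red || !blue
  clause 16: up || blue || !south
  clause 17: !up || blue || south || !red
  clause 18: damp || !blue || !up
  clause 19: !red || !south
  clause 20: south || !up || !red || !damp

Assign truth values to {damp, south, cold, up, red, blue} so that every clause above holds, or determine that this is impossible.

damp ↦ false; south ↦ false; cold ↦ true; up ↦ false; red ↦ false; blue ↦ false

Suppose cold = true.
Suppose up = false.
Suppose damp = false.
Suppose blue = false.
The clause (!red) is unit, so red = false.
The clause (!south) is unit, so south = false.
All clauses are satisfied.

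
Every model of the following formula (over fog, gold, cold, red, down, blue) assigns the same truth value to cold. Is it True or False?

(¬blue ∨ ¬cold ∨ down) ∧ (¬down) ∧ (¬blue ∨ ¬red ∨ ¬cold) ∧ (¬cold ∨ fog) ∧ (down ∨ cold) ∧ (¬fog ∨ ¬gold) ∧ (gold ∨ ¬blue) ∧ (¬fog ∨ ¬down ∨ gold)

True

Suppose cold = False.
From the singleton clause (¬down), down = False.
That conflicts with the unit clause (down).
So every satisfying assignment has cold = True.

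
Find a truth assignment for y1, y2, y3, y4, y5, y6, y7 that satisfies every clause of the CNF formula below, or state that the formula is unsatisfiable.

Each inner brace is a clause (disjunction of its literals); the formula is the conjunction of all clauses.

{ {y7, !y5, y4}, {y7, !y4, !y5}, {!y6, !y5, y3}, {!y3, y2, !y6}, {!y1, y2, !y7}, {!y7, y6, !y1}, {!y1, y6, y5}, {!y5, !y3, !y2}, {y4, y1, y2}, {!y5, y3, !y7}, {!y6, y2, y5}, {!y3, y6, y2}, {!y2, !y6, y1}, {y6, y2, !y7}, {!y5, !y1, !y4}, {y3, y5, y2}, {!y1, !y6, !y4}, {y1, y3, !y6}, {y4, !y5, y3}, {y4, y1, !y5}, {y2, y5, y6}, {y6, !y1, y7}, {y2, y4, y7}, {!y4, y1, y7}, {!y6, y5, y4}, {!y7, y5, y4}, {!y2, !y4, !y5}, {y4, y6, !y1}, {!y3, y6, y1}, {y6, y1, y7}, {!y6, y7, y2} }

y1=false, y2=true, y3=false, y4=true, y5=false, y6=false, y7=true

Case y7 = true:
Case y1 = false:
Case y4 = true:
Case y5 = false:
Case y6 = false:
Unit clause (y2) forces y2 = true.
Unit clause (!y3) forces y3 = false.
Every clause now holds.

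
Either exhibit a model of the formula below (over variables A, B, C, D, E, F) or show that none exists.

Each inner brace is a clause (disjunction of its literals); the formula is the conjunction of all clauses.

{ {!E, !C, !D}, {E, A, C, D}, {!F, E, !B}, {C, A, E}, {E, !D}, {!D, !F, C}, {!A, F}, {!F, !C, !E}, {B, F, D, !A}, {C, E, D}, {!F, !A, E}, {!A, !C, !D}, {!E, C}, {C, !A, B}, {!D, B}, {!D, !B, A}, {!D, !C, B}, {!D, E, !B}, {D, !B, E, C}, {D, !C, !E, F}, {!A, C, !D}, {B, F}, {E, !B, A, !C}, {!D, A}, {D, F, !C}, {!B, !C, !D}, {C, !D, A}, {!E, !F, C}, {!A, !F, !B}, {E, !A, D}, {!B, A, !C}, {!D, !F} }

Try E = false.
From the singleton clause (!D), D = false.
From the singleton clause (C), C = true.
From the singleton clause (F), F = true.
From the singleton clause (!B), B = false.
From the singleton clause (!A), A = false.
Every clause now holds.

A ↦ false, B ↦ false, C ↦ true, D ↦ false, E ↦ false, F ↦ true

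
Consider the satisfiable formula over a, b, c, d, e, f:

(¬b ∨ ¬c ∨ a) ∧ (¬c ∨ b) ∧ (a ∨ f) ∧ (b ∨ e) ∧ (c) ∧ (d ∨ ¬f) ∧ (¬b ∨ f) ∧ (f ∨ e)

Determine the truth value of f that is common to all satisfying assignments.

Suppose f = False.
Unit clause (a) forces a = True.
Unit clause (c) forces c = True.
Unit clause (b) forces b = True.
Now (¬b) is unsatisfied and unit — conflict.
So every satisfying assignment has f = True.

True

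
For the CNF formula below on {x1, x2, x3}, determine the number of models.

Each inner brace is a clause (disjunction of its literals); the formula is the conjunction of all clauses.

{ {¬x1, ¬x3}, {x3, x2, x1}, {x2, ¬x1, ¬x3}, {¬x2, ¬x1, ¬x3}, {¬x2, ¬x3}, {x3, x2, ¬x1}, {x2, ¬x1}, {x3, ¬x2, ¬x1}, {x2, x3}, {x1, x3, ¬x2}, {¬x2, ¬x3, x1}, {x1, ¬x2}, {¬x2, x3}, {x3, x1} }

There are 2^3 = 8 truth assignments over (x1, x2, x3).
Check each against the 14 clauses (columns in the order x1, x2, x3):
  F F F  ✗ fails (x3 ∨ x2 ∨ x1)
  F F T  ✓ satisfies all
  F T F  ✗ fails (x1 ∨ x3 ∨ ¬x2)
  F T T  ✗ fails (¬x2 ∨ ¬x3)
  T F F  ✗ fails (x3 ∨ x2 ∨ ¬x1)
  T F T  ✗ fails (¬x1 ∨ ¬x3)
  T T F  ✗ fails (x3 ∨ ¬x2 ∨ ¬x1)
  T T T  ✗ fails (¬x1 ∨ ¬x3)
1 of the 8 rows is a model.

1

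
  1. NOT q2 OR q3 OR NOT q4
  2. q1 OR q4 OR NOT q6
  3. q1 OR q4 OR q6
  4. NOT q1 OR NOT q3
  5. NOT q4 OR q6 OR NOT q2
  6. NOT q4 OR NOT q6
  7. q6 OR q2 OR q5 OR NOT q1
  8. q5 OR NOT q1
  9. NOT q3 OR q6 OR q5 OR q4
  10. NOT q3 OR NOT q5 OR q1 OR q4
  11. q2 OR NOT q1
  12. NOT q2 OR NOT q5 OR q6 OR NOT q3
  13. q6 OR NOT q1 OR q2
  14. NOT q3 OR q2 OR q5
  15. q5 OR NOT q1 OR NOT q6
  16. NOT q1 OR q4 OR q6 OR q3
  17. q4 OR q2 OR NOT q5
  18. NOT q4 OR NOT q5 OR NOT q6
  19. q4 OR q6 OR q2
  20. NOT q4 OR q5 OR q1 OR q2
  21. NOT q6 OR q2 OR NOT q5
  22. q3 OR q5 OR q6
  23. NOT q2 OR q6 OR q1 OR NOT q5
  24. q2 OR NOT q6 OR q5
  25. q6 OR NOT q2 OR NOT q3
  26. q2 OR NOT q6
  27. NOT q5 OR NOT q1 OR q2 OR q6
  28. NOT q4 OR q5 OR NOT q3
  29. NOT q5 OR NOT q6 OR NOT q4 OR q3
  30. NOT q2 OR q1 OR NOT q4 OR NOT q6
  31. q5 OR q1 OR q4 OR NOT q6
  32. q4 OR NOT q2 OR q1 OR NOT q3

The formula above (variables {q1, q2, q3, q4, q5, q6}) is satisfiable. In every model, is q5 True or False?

True

Suppose q5 = false.
From the singleton clause (NOT q1), q1 = false.
Case q4 = true:
From the singleton clause (NOT q6), q6 = false.
From the singleton clause (NOT q2), q2 = false.
Now (q2) is unsatisfied and unit — conflict.
Undo q4 and try q4 = false.
From the singleton clause (NOT q6), q6 = false.
Now (q6) is unsatisfied and unit — conflict.
Both values of q4 lead to a conflict.
So every satisfying assignment has q5 = True.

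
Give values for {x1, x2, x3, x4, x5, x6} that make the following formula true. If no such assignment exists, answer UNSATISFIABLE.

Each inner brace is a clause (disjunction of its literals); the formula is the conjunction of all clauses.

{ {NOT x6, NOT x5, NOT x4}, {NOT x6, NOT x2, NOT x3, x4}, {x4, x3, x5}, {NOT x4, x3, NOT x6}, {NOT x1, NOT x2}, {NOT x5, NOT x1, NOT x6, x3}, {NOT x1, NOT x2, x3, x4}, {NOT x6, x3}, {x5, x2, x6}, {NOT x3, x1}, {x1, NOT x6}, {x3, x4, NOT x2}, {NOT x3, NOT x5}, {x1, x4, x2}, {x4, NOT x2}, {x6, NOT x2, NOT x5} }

Branch on x1: set x1 = true.
(NOT x2) alone gives x2 = false.
Branch on x6: set x6 = true.
(x3) alone gives x3 = true.
(NOT x5) alone gives x5 = false.
Every clause is now satisfied; x4 is unconstrained.

x1=true,  x2=false,  x3=true,  x4=false,  x5=false,  x6=true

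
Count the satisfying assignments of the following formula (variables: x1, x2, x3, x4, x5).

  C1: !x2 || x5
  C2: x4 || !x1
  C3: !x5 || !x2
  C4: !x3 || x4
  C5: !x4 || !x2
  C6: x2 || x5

5

There are 2^5 = 32 truth assignments over (x1, x2, x3, x4, x5).
Split on x2. With x2 = true, the clauses containing x2 are satisfied and !x2 drops from the rest; 0 of the 2^4 = 16 assignments to the other variables satisfy what remains.
With x2 = false, by the same count on the reduced clause set, 5 assignments work.
(One model: x1=F, x2=F, x3=F, x4=F, x5=T.)
Total: 0 + 5 = 5.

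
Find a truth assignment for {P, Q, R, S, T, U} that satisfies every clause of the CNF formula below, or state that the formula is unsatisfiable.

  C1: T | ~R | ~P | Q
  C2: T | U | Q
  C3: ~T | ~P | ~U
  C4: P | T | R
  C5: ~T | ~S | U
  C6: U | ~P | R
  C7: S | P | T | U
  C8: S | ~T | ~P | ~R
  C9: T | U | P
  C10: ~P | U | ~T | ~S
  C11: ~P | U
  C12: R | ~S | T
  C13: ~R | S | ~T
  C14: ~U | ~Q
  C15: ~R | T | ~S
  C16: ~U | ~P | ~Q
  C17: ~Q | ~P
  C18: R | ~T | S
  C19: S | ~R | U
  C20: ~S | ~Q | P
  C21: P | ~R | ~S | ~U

P=0, Q=0, R=1, S=0, T=0, U=1

Try P = 0.
Try T = 0.
The clause (R) is unit, so R = 1.
The clause (U) is unit, so U = 1.
The clause (~Q) is unit, so Q = 0.
The clause (~S) is unit, so S = 0.
All clauses are satisfied.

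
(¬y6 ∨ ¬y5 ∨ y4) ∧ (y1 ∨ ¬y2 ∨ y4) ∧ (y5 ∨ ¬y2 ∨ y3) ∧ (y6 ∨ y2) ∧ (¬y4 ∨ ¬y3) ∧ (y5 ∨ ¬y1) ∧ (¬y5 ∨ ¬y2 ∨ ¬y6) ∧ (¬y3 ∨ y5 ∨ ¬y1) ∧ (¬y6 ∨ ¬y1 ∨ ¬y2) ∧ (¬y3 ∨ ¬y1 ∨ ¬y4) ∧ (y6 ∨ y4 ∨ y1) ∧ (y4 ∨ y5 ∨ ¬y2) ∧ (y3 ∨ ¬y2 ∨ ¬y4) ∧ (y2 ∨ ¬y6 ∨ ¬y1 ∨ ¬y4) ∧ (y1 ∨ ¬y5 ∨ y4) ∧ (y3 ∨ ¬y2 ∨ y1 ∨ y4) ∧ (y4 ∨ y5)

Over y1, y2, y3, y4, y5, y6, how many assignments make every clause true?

4

There are 2^6 = 64 truth assignments over (y1, y2, y3, y4, y5, y6).
Split on y3. With y3 = True, the clauses containing y3 are satisfied and ¬y3 drops from the rest; 1 of the 2^5 = 32 assignments to the other variables satisfy what remains.
With y3 = False, by the same count on the reduced clause set, 3 assignments work.
Total: 1 + 3 = 4.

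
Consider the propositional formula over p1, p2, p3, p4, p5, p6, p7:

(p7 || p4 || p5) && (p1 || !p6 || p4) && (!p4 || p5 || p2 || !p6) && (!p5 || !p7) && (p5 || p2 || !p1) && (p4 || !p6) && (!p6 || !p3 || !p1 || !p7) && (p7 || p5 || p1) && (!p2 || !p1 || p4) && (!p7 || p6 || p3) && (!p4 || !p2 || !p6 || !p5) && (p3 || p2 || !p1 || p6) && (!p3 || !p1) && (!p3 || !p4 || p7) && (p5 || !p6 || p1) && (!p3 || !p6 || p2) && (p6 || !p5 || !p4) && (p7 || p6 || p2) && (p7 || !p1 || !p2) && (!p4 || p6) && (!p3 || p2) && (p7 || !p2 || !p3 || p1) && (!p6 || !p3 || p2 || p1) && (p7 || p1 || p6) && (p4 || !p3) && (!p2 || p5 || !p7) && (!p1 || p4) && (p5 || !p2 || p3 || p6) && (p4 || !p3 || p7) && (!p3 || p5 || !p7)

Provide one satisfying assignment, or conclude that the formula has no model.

Suppose p5 = true.
The clause (!p7) is unit, so p7 = false.
Suppose p4 = true.
The clause (!p3) is unit, so p3 = false.
The clause (p6) is unit, so p6 = true.
The clause (!p2) is unit, so p2 = false.
Every clause is now satisfied; p1 is unconstrained.

p1=false; p2=false; p3=false; p4=true; p5=true; p6=true; p7=false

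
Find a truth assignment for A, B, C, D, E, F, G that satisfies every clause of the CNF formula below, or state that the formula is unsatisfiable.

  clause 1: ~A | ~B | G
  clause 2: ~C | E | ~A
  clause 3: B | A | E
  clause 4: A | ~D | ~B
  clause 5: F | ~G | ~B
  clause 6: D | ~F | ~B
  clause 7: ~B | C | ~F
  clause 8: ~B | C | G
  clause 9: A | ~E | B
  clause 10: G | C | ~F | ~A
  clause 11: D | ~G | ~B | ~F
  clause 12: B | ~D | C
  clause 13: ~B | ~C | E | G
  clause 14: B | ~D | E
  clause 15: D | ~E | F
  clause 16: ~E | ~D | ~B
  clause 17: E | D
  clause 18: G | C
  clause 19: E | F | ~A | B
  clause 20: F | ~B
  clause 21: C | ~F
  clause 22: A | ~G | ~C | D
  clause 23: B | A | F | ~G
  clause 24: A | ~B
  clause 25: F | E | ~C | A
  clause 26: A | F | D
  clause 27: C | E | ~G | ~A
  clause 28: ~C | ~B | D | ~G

A ↦ 1; B ↦ 0; C ↦ 1; D ↦ 1; E ↦ 1; F ↦ 0; G ↦ 1

Suppose E = 1.
Suppose A = 1.
Suppose B = 0.
Suppose D = 1.
Unit clause (C) forces C = 1.
Every clause is now satisfied; F, G are unconstrained.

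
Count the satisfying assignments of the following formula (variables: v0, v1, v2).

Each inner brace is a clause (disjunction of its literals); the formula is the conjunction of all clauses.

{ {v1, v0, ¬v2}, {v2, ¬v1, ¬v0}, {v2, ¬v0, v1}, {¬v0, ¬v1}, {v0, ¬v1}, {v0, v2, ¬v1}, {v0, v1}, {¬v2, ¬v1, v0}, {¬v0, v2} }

1

There are 2^3 = 8 truth assignments over (v0, v1, v2).
Check each against the 9 clauses (columns in the order v0, v1, v2):
  F F F  ✗ fails (v0 ∨ v1)
  F F T  ✗ fails (v1 ∨ v0 ∨ ¬v2)
  F T F  ✗ fails (v0 ∨ ¬v1)
  F T T  ✗ fails (v0 ∨ ¬v1)
  T F F  ✗ fails (v2 ∨ ¬v0 ∨ v1)
  T F T  ✓ satisfies all
  T T F  ✗ fails (v2 ∨ ¬v1 ∨ ¬v0)
  T T T  ✗ fails (¬v0 ∨ ¬v1)
1 of the 8 rows is a model.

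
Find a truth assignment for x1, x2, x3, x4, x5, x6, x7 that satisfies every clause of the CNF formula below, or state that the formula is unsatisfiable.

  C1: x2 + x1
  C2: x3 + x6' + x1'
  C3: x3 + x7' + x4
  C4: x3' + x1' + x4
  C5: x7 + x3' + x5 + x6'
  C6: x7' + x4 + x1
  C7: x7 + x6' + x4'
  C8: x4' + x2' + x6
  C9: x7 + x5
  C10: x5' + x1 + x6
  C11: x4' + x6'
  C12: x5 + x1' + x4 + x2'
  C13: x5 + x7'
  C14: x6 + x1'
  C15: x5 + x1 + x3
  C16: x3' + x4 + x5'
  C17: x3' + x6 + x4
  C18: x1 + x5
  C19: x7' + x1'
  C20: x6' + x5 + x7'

x1 ↦ 0,  x2 ↦ 1,  x3 ↦ 0,  x4 ↦ 0,  x5 ↦ 1,  x6 ↦ 1,  x7 ↦ 0

Branch on x2: set x2 = 1.
Branch on x4: set x4 = 0.
Branch on x3: set x3 = 0.
(x7') alone gives x7 = 0.
(x5) alone gives x5 = 1.
Branch on x6: set x6 = 1.
(x1') alone gives x1 = 0.
This assignment satisfies each clause.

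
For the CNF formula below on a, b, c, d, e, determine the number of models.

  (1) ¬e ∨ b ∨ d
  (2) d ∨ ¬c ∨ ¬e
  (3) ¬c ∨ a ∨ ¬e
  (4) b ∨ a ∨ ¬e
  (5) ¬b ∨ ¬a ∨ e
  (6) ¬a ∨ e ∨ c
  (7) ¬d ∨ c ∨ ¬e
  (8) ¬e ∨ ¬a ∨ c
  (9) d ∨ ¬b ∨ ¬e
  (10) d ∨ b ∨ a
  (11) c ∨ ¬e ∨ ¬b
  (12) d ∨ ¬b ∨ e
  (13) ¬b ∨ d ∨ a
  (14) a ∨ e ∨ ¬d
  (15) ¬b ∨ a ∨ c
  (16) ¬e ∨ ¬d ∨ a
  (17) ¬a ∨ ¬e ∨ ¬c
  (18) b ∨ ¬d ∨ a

2

There are 2^5 = 32 truth assignments over (a, b, c, d, e).
Split on c. With c = True, the clauses containing c are satisfied and ¬c drops from the rest; 2 of the 2^4 = 16 assignments to the other variables satisfy what remains.
With c = False, by the same count on the reduced clause set, 0 assignments work.
Total: 2 + 0 = 2.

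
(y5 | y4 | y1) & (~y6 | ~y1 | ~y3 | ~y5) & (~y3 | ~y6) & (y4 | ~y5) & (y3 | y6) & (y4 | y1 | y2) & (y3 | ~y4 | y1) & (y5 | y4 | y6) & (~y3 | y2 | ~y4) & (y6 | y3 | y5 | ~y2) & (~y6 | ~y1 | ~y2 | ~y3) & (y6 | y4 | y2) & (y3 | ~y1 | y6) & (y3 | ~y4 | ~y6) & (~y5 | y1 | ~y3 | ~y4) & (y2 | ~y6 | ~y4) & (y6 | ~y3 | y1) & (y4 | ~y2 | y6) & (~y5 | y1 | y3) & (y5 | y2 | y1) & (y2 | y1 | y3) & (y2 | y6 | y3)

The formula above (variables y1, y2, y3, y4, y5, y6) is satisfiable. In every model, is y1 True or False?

Suppose y1 = 0.
Suppose y5 = 1.
From the singleton clause (y4), y4 = 1.
From the singleton clause (y3), y3 = 1.
But (~y3) is also a unit clause — contradiction.
Backtrack on y5: now try y5 = 0.
From the singleton clause (y4), y4 = 1.
From the singleton clause (y3), y3 = 1.
From the singleton clause (~y6), y6 = 0.
But (y6) is also a unit clause — contradiction.
Either choice for y5 ends in contradiction.
So every satisfying assignment has y1 = True.

True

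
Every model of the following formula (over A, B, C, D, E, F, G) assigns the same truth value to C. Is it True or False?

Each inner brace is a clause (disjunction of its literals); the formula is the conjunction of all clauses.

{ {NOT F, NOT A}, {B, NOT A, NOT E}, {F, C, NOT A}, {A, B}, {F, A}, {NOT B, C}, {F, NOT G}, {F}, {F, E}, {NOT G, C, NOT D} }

Suppose C = false.
(NOT B) alone gives B = false.
(A) alone gives A = true.
(NOT F) alone gives F = false.
Now (F) is unsatisfied and unit — conflict.
So every satisfying assignment has C = True.

True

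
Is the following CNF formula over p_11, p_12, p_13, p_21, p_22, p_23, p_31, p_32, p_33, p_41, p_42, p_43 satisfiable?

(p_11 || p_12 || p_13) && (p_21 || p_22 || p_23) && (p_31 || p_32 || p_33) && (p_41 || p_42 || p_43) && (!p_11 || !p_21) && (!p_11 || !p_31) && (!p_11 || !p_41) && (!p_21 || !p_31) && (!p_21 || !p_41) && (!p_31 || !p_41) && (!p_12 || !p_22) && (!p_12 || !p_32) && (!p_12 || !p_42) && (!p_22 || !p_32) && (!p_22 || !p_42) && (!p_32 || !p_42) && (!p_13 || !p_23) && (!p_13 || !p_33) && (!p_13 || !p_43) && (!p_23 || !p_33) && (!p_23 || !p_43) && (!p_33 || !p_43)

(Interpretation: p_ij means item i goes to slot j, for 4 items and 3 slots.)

Unsatisfiable

Case p_11 = false:
Case p_12 = true:
Unit clause (!p_22) forces p_22 = false.
Unit clause (!p_32) forces p_32 = false.
Unit clause (!p_42) forces p_42 = false.
Case p_21 = true:
Unit clause (!p_31) forces p_31 = false.
Unit clause (p_33) forces p_33 = true.
Unit clause (!p_41) forces p_41 = false.
Unit clause (p_43) forces p_43 = true.
But (!p_43) is also a unit clause — contradiction.
That branch fails; take p_21 = false instead.
Unit clause (p_23) forces p_23 = true.
Unit clause (!p_13) forces p_13 = false.
Unit clause (!p_33) forces p_33 = false.
Unit clause (p_31) forces p_31 = true.
Unit clause (!p_41) forces p_41 = false.
Unit clause (p_43) forces p_43 = true.
But (!p_43) is also a unit clause — contradiction.
Neither p_21 = true nor p_21 = false works.
That branch fails; take p_12 = false instead.
Unit clause (p_13) forces p_13 = true.
Unit clause (!p_23) forces p_23 = false.
Unit clause (!p_33) forces p_33 = false.
Unit clause (!p_43) forces p_43 = false.
Case p_21 = true:
Unit clause (!p_31) forces p_31 = false.
Unit clause (p_32) forces p_32 = true.
Unit clause (!p_41) forces p_41 = false.
Unit clause (p_42) forces p_42 = true.
But (!p_42) is also a unit clause — contradiction.
That branch fails; take p_21 = false instead.
Unit clause (p_22) forces p_22 = true.
Unit clause (!p_32) forces p_32 = false.
Unit clause (p_31) forces p_31 = true.
Unit clause (!p_41) forces p_41 = false.
Unit clause (p_42) forces p_42 = true.
But (!p_42) is also a unit clause — contradiction.
Neither p_21 = true nor p_21 = false works.
Neither p_12 = true nor p_12 = false works.
That branch fails; take p_11 = true instead.
Unit clause (!p_21) forces p_21 = false.
Unit clause (!p_31) forces p_31 = false.
Unit clause (!p_41) forces p_41 = false.
Case p_22 = true:
Unit clause (!p_12) forces p_12 = false.
Unit clause (!p_32) forces p_32 = false.
Unit clause (p_33) forces p_33 = true.
Unit clause (!p_42) forces p_42 = false.
Unit clause (p_43) forces p_43 = true.
But (!p_43) is also a unit clause — contradiction.
That branch fails; take p_22 = false instead.
Unit clause (p_23) forces p_23 = true.
Unit clause (!p_13) forces p_13 = false.
Unit clause (!p_33) forces p_33 = false.
Unit clause (p_32) forces p_32 = true.
Unit clause (!p_12) forces p_12 = false.
Unit clause (!p_42) forces p_42 = false.
Unit clause (p_43) forces p_43 = true.
But (!p_43) is also a unit clause — contradiction.
Neither p_22 = true nor p_22 = false works.
Neither p_11 = true nor p_11 = false works.
No assignment satisfies every clause.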